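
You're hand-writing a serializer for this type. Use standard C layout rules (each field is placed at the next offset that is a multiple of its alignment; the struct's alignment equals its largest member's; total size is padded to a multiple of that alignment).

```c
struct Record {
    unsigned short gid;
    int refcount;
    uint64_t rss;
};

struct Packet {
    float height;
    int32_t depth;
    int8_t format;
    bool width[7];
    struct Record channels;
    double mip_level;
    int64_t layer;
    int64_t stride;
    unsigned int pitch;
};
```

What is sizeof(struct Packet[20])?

1280

Record: 0..2  gid  (2B, 2-aligned); 2..4  -- padding (2B); 4..8  refcount  (4B, 4-aligned); 8..16  rss  (8B, 8-aligned); sizeof = 16, alignof = 8
0..4  height  (4B, 4-aligned)
4..8  depth  (4B, 4-aligned)
8..9  format  (1B, 1-aligned)
9..16  width  (7B, 1-aligned)
16..32  channels  (16B, 8-aligned)
32..40  mip_level  (8B, 8-aligned)
40..48  layer  (8B, 8-aligned)
48..56  stride  (8B, 8-aligned)
56..60  pitch  (4B, 4-aligned)
60..64  -- tail padding (4B)
sizeof = 64, alignof = 8
array of 20: 20 × 64 = 1280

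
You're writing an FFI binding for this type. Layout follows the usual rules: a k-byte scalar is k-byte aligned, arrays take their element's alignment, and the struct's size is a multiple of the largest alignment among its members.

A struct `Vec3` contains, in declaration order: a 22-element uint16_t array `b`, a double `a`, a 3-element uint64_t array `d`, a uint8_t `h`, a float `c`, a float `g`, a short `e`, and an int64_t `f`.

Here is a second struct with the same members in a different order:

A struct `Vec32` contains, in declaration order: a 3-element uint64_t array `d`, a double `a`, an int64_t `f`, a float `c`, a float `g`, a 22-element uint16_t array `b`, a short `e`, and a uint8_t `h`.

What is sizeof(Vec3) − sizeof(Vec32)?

@0: b [44B, align 2] → 44
+4 pad (align 8)
@48: a [8B, align 8] → 56
@56: d [24B, align 8] → 80
@80: h [1B, align 1] → 81
+3 pad (align 4)
@84: c [4B, align 4] → 88
@88: g [4B, align 4] → 92
@92: e [2B, align 2] → 94
+2 pad (align 8)
@96: f [8B, align 8] → 104
size 104, align 8
— Vec32 —
@0: d [24B, align 8] → 24
@24: a [8B, align 8] → 32
@32: f [8B, align 8] → 40
@40: c [4B, align 4] → 44
@44: g [4B, align 4] → 48
@48: b [44B, align 2] → 92
@92: e [2B, align 2] → 94
@94: h [1B, align 1] → 95
+1 tail pad (align 8)
size 96, align 8
104 − 96 = 8

8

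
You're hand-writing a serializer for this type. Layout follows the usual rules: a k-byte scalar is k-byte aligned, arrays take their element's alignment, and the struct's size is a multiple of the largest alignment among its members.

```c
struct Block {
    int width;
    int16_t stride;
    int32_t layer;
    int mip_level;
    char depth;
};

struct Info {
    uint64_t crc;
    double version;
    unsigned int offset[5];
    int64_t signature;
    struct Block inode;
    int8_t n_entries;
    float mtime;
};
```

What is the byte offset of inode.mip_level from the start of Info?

Block: width at 0 (size 4, align 4) → ends 4; stride at 4 (size 2, align 2) → ends 6; pad 2 to align 4 for layer; layer at 8 (size 4, align 4) → ends 12; mip_level at 12 (size 4, align 4) → ends 16; depth at 16 (size 1, align 1) → ends 17; tail pad 3 to reach multiple of 4; total 20 bytes, alignment 4
crc at 0 (size 8, align 8) → ends 8
version at 8 (size 8, align 8) → ends 16
offset at 16 (size 20, align 4) → ends 36
pad 4 to align 8 for signature
signature at 40 (size 8, align 8) → ends 48
inode at 48 (size 20, align 4) → ends 68
within Block: mip_level at 12
48 + 12 = 60

60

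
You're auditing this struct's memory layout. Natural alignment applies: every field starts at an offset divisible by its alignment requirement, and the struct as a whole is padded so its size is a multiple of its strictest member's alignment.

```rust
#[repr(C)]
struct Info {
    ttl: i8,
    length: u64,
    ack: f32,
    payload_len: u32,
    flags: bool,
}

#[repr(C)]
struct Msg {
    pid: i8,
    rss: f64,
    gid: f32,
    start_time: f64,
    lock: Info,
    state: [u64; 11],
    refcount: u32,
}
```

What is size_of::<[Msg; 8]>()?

1280

Info: @0: ttl [1B, align 1] → 1; +7 pad (align 8); @8: length [8B, align 8] → 16; @16: ack [4B, align 4] → 20; @20: payload_len [4B, align 4] → 24; @24: flags [1B, align 1] → 25; +7 tail pad (align 8); size 32, align 8
@0: pid [1B, align 1] → 1
+7 pad (align 8)
@8: rss [8B, align 8] → 16
@16: gid [4B, align 4] → 20
+4 pad (align 8)
@24: start_time [8B, align 8] → 32
@32: lock [32B, align 8] → 64
@64: state [88B, align 8] → 152
@152: refcount [4B, align 4] → 156
+4 tail pad (align 8)
size 160, align 8
array of 8: 8 × 160 = 1280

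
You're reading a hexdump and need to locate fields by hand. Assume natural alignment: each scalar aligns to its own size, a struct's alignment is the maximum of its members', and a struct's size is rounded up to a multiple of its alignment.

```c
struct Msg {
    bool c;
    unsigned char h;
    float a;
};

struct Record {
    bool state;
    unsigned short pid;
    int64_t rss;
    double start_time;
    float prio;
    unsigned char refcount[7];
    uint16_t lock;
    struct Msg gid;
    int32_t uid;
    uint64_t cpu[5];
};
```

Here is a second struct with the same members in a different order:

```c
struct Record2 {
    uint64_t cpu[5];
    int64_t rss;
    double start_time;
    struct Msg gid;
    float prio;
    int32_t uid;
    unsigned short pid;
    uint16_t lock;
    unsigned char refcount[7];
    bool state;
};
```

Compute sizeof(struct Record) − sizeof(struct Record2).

8

Msg: 0..1  c  (1B, 1-aligned); 1..2  h  (1B, 1-aligned); 2..4  -- padding (2B); 4..8  a  (4B, 4-aligned); sizeof = 8, alignof = 4
0..1  state  (1B, 1-aligned)
1..2  -- padding (1B)
2..4  pid  (2B, 2-aligned)
4..8  -- padding (4B)
8..16  rss  (8B, 8-aligned)
16..24  start_time  (8B, 8-aligned)
24..28  prio  (4B, 4-aligned)
28..35  refcount  (7B, 1-aligned)
35..36  -- padding (1B)
36..38  lock  (2B, 2-aligned)
38..40  -- padding (2B)
40..48  gid  (8B, 4-aligned)
48..52  uid  (4B, 4-aligned)
52..56  -- padding (4B)
56..96  cpu  (40B, 8-aligned)
sizeof = 96, alignof = 8
— Record2 —
0..40  cpu  (40B, 8-aligned)
40..48  rss  (8B, 8-aligned)
48..56  start_time  (8B, 8-aligned)
56..64  gid  (8B, 4-aligned)
64..68  prio  (4B, 4-aligned)
68..72  uid  (4B, 4-aligned)
72..74  pid  (2B, 2-aligned)
74..76  lock  (2B, 2-aligned)
76..83  refcount  (7B, 1-aligned)
83..84  state  (1B, 1-aligned)
84..88  -- tail padding (4B)
sizeof = 88, alignof = 8
96 − 88 = 8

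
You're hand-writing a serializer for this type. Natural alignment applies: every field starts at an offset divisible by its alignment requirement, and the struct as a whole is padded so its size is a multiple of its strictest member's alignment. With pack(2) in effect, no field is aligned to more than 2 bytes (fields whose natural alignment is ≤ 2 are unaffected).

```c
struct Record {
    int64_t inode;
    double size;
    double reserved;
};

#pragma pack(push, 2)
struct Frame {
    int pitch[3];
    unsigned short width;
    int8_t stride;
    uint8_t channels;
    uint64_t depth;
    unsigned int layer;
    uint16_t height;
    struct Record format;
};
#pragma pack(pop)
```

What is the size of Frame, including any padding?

Record: 0..8  inode  (8B, 8-aligned); 8..16  size  (8B, 8-aligned); 16..24  reserved  (8B, 8-aligned); sizeof = 24, alignof = 8
0..12  pitch  (12B, 2-aligned)
12..14  width  (2B, 2-aligned)
14..15  stride  (1B, 1-aligned)
15..16  channels  (1B, 1-aligned)
16..24  depth  (8B, 2-aligned)
24..28  layer  (4B, 2-aligned)
28..30  height  (2B, 2-aligned)
30..54  format  (24B, 2-aligned)
sizeof = 54, alignof = 2

54 bytes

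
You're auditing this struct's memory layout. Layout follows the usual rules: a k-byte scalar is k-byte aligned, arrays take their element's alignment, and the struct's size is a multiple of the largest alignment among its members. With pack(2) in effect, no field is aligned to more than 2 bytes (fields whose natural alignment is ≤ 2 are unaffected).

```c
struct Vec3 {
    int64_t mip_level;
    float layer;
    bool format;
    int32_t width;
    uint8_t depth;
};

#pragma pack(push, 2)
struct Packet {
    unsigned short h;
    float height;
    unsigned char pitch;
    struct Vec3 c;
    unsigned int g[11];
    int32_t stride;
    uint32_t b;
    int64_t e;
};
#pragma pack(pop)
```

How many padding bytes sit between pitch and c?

Vec3: mip_level at 0 (size 8, align 8) → ends 8; layer at 8 (size 4, align 4) → ends 12; format at 12 (size 1, align 1) → ends 13; pad 3 to align 4 for width; width at 16 (size 4, align 4) → ends 20; depth at 20 (size 1, align 1) → ends 21; tail pad 3 to reach multiple of 8; total 24 bytes, alignment 8
h at 0 (size 2, align 2) → ends 2
height at 2 (size 4, align 2) → ends 6
pitch at 6 (size 1, align 1) → ends 7
pad 1 to align 2 for c
c at 8 (size 24, align 2) → ends 32

1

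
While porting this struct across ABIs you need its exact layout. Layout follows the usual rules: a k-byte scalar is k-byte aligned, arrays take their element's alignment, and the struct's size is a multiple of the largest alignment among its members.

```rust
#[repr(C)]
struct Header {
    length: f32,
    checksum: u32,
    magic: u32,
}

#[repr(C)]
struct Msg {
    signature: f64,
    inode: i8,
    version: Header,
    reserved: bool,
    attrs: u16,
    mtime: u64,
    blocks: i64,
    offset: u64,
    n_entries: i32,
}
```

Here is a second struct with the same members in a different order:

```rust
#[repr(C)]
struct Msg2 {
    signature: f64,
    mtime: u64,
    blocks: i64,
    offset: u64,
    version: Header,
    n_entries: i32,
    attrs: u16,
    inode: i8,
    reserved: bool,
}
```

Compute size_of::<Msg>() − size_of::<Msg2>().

Header: @0: length [4B, align 4] → 4; @4: checksum [4B, align 4] → 8; @8: magic [4B, align 4] → 12; size 12, align 4
@0: signature [8B, align 8] → 8
@8: inode [1B, align 1] → 9
+3 pad (align 4)
@12: version [12B, align 4] → 24
@24: reserved [1B, align 1] → 25
+1 pad (align 2)
@26: attrs [2B, align 2] → 28
+4 pad (align 8)
@32: mtime [8B, align 8] → 40
@40: blocks [8B, align 8] → 48
@48: offset [8B, align 8] → 56
@56: n_entries [4B, align 4] → 60
+4 tail pad (align 8)
size 64, align 8
— Msg2 —
@0: signature [8B, align 8] → 8
@8: mtime [8B, align 8] → 16
@16: blocks [8B, align 8] → 24
@24: offset [8B, align 8] → 32
@32: version [12B, align 4] → 44
@44: n_entries [4B, align 4] → 48
@48: attrs [2B, align 2] → 50
@50: inode [1B, align 1] → 51
@51: reserved [1B, align 1] → 52
+4 tail pad (align 8)
size 56, align 8
64 − 56 = 8

8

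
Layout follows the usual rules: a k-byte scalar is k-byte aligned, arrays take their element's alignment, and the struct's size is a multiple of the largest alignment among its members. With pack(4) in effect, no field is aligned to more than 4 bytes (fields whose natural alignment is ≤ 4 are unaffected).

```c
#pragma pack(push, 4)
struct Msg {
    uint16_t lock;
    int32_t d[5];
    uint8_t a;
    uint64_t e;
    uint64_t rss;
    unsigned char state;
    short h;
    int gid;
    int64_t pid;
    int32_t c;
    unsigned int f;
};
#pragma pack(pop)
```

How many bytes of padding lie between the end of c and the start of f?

0..2  lock  (2B, 2-aligned)
2..4  -- padding (2B)
4..24  d  (20B, 4-aligned)
24..25  a  (1B, 1-aligned)
25..28  -- padding (3B)
28..36  e  (8B, 4-aligned)
36..44  rss  (8B, 4-aligned)
44..45  state  (1B, 1-aligned)
45..46  -- padding (1B)
46..48  h  (2B, 2-aligned)
48..52  gid  (4B, 4-aligned)
52..60  pid  (8B, 4-aligned)
60..64  c  (4B, 4-aligned)
64..68  f  (4B, 4-aligned)

0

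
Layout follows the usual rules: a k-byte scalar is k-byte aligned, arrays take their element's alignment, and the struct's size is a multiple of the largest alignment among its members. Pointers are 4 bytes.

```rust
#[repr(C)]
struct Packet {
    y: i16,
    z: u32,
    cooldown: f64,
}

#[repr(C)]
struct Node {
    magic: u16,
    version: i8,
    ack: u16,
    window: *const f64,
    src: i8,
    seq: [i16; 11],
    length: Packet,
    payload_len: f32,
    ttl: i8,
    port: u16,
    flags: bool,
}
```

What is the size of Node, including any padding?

Packet: @0: y [2B, align 2] → 2; +2 pad (align 4); @4: z [4B, align 4] → 8; @8: cooldown [8B, align 8] → 16; size 16, align 8
@0: magic [2B, align 2] → 2
@2: version [1B, align 1] → 3
+1 pad (align 2)
@4: ack [2B, align 2] → 6
+2 pad (align 4)
@8: window [4B, align 4] → 12
@12: src [1B, align 1] → 13
+1 pad (align 2)
@14: seq [22B, align 2] → 36
+4 pad (align 8)
@40: length [16B, align 8] → 56
@56: payload_len [4B, align 4] → 60
@60: ttl [1B, align 1] → 61
+1 pad (align 2)
@62: port [2B, align 2] → 64
@64: flags [1B, align 1] → 65
+7 tail pad (align 8)
size 72, align 8

72 bytes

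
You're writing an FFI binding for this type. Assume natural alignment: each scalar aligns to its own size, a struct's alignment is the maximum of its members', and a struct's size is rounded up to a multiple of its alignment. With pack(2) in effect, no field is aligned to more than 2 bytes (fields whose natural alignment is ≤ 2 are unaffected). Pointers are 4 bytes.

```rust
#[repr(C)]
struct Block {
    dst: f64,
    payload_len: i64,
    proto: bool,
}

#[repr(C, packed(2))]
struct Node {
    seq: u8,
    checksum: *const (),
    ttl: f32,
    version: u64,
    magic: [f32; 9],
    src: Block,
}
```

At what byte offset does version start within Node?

10

Block: 0..8  dst  (8B, 8-aligned); 8..16  payload_len  (8B, 8-aligned); 16..17  proto  (1B, 1-aligned); 17..24  -- tail padding (7B); sizeof = 24, alignof = 8
0..1  seq  (1B, 1-aligned)
1..2  -- padding (1B)
2..6  checksum  (4B, 2-aligned)
6..10  ttl  (4B, 2-aligned)
10..18  version  (8B, 2-aligned)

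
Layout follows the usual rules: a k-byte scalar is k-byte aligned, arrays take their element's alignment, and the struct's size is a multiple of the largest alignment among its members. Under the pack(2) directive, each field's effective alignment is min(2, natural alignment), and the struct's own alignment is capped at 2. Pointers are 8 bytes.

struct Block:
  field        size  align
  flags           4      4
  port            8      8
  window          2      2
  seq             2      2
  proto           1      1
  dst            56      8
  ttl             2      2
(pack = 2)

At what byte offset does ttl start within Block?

@0: flags [4B, align 2] → 4
@4: port [8B, align 2] → 12
@12: window [2B, align 2] → 14
@14: seq [2B, align 2] → 16
@16: proto [1B, align 1] → 17
+1 pad (align 2)
@18: dst [56B, align 2] → 74
@74: ttl [2B, align 2] → 76

74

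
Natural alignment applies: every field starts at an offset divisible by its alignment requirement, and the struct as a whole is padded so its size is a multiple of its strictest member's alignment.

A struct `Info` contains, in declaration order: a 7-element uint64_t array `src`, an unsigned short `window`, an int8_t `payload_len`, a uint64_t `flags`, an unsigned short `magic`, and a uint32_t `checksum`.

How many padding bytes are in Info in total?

src at 0 (size 56, align 8) → ends 56
window at 56 (size 2, align 2) → ends 58
payload_len at 58 (size 1, align 1) → ends 59
pad 5 to align 8 for flags
flags at 64 (size 8, align 8) → ends 72
magic at 72 (size 2, align 2) → ends 74
pad 2 to align 4 for checksum
checksum at 76 (size 4, align 4) → ends 80
total 80 bytes, alignment 8
data bytes 73, size 80 → padding 7

7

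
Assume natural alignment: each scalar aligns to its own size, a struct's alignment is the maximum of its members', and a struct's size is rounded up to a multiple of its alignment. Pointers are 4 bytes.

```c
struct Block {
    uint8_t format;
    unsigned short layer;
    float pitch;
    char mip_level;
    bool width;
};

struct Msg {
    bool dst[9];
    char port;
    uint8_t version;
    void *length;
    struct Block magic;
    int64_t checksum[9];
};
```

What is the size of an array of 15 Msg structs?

Block: format at 0 (size 1, align 1) → ends 1; pad 1 to align 2 for layer; layer at 2 (size 2, align 2) → ends 4; pitch at 4 (size 4, align 4) → ends 8; mip_level at 8 (size 1, align 1) → ends 9; width at 9 (size 1, align 1) → ends 10; tail pad 2 to reach multiple of 4; total 12 bytes, alignment 4
dst at 0 (size 9, align 1) → ends 9
port at 9 (size 1, align 1) → ends 10
version at 10 (size 1, align 1) → ends 11
pad 1 to align 4 for length
length at 12 (size 4, align 4) → ends 16
magic at 16 (size 12, align 4) → ends 28
pad 4 to align 8 for checksum
checksum at 32 (size 72, align 8) → ends 104
total 104 bytes, alignment 8
array of 15: 15 × 104 = 1560

1560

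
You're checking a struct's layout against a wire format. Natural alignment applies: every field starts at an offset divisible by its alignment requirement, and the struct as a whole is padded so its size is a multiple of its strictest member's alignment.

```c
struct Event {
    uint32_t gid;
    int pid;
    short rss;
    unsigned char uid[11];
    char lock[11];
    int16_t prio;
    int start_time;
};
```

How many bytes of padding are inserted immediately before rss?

0

@0: gid [4B, align 4] → 4
@4: pid [4B, align 4] → 8
@8: rss [2B, align 2] → 10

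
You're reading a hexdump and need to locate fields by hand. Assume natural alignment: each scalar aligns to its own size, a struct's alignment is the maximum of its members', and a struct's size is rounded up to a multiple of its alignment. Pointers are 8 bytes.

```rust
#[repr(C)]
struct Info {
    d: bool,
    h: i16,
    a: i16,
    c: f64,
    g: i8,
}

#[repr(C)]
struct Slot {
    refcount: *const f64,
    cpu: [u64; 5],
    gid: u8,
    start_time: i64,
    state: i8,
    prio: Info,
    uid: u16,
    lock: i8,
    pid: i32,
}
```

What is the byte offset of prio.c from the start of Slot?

80

Info: 0..1  d  (1B, 1-aligned); 1..2  -- padding (1B); 2..4  h  (2B, 2-aligned); 4..6  a  (2B, 2-aligned); 6..8  -- padding (2B); 8..16  c  (8B, 8-aligned); 16..17  g  (1B, 1-aligned); 17..24  -- tail padding (7B); sizeof = 24, alignof = 8
0..8  refcount  (8B, 8-aligned)
8..48  cpu  (40B, 8-aligned)
48..49  gid  (1B, 1-aligned)
49..56  -- padding (7B)
56..64  start_time  (8B, 8-aligned)
64..65  state  (1B, 1-aligned)
65..72  -- padding (7B)
72..96  prio  (24B, 8-aligned)
within Info: c at 8
72 + 8 = 80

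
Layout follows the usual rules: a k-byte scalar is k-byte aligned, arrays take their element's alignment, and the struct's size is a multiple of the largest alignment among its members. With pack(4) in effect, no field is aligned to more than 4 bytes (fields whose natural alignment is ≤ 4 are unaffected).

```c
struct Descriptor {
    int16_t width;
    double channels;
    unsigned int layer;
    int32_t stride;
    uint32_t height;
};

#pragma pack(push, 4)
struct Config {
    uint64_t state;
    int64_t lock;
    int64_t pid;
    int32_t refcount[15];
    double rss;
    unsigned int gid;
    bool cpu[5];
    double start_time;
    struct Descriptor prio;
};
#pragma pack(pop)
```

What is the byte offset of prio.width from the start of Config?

112

Descriptor: width at 0 (size 2, align 2) → ends 2; pad 6 to align 8 for channels; channels at 8 (size 8, align 8) → ends 16; layer at 16 (size 4, align 4) → ends 20; stride at 20 (size 4, align 4) → ends 24; height at 24 (size 4, align 4) → ends 28; tail pad 4 to reach multiple of 8; total 32 bytes, alignment 8
state at 0 (size 8, align 4) → ends 8
lock at 8 (size 8, align 4) → ends 16
pid at 16 (size 8, align 4) → ends 24
refcount at 24 (size 60, align 4) → ends 84
rss at 84 (size 8, align 4) → ends 92
gid at 92 (size 4, align 4) → ends 96
cpu at 96 (size 5, align 1) → ends 101
pad 3 to align 4 for start_time
start_time at 104 (size 8, align 4) → ends 112
prio at 112 (size 32, align 4) → ends 144
within Descriptor: width at 0
112 + 0 = 112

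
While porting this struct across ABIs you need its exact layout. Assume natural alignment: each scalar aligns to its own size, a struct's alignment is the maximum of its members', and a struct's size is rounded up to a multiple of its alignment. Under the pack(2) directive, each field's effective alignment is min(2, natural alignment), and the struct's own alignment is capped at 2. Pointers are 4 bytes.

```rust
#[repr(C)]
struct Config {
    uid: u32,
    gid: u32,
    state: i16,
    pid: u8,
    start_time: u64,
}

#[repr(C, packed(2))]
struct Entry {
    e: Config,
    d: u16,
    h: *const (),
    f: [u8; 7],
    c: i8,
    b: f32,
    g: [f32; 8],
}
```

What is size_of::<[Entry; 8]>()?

Config: 0..4  uid  (4B, 4-aligned); 4..8  gid  (4B, 4-aligned); 8..10  state  (2B, 2-aligned); 10..11  pid  (1B, 1-aligned); 11..16  -- padding (5B); 16..24  start_time  (8B, 8-aligned); sizeof = 24, alignof = 8
0..24  e  (24B, 2-aligned)
24..26  d  (2B, 2-aligned)
26..30  h  (4B, 2-aligned)
30..37  f  (7B, 1-aligned)
37..38  c  (1B, 1-aligned)
38..42  b  (4B, 2-aligned)
42..74  g  (32B, 2-aligned)
sizeof = 74, alignof = 2
array of 8: 8 × 74 = 592

592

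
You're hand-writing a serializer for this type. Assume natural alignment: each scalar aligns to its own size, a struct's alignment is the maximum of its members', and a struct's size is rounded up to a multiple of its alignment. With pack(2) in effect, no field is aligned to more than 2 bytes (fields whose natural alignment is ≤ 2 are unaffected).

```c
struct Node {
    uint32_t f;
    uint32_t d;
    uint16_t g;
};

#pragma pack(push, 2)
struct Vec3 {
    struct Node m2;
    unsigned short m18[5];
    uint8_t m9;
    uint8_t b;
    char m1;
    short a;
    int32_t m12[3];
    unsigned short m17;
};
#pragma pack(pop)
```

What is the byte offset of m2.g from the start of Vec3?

Node: @0: f [4B, align 4] → 4; @4: d [4B, align 4] → 8; @8: g [2B, align 2] → 10; +2 tail pad (align 4); size 12, align 4
@0: m2 [12B, align 2] → 12
within Node: g at 8
0 + 8 = 8

8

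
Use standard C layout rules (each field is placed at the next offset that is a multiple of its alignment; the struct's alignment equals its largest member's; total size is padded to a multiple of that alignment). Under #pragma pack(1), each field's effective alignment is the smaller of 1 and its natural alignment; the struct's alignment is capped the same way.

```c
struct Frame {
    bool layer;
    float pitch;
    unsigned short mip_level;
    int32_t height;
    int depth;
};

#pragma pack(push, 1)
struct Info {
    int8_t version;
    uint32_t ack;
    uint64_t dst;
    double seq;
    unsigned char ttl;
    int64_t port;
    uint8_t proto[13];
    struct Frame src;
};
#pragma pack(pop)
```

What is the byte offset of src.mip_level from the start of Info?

Frame: @0: layer [1B, align 1] → 1; +3 pad (align 4); @4: pitch [4B, align 4] → 8; @8: mip_level [2B, align 2] → 10; +2 pad (align 4); @12: height [4B, align 4] → 16; @16: depth [4B, align 4] → 20; size 20, align 4
@0: version [1B, align 1] → 1
@1: ack [4B, align 1] → 5
@5: dst [8B, align 1] → 13
@13: seq [8B, align 1] → 21
@21: ttl [1B, align 1] → 22
@22: port [8B, align 1] → 30
@30: proto [13B, align 1] → 43
@43: src [20B, align 1] → 63
within Frame: mip_level at 8
43 + 8 = 51

51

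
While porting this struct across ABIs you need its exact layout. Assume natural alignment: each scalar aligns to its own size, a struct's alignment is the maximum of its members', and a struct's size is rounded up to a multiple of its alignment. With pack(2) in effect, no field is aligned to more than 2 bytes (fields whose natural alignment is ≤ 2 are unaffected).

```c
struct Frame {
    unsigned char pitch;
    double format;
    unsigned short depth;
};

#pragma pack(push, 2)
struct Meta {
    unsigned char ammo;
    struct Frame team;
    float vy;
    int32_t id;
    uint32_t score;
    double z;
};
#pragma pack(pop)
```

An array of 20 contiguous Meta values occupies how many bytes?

920

Frame: 0..1  pitch  (1B, 1-aligned); 1..8  -- padding (7B); 8..16  format  (8B, 8-aligned); 16..18  depth  (2B, 2-aligned); 18..24  -- tail padding (6B); sizeof = 24, alignof = 8
0..1  ammo  (1B, 1-aligned)
1..2  -- padding (1B)
2..26  team  (24B, 2-aligned)
26..30  vy  (4B, 2-aligned)
30..34  id  (4B, 2-aligned)
34..38  score  (4B, 2-aligned)
38..46  z  (8B, 2-aligned)
sizeof = 46, alignof = 2
array of 20: 20 × 46 = 920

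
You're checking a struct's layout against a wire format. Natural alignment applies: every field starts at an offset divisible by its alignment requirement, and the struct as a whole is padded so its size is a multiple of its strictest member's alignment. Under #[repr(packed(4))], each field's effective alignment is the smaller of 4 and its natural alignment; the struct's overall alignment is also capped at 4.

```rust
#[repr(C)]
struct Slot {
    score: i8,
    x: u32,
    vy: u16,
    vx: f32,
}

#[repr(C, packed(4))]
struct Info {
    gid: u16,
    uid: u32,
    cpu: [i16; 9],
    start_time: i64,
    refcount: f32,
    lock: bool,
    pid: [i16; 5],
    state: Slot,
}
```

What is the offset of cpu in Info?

8

Slot: score at 0 (size 1, align 1) → ends 1; pad 3 to align 4 for x; x at 4 (size 4, align 4) → ends 8; vy at 8 (size 2, align 2) → ends 10; pad 2 to align 4 for vx; vx at 12 (size 4, align 4) → ends 16; total 16 bytes, alignment 4
gid at 0 (size 2, align 2) → ends 2
pad 2 to align 4 for uid
uid at 4 (size 4, align 4) → ends 8
cpu at 8 (size 18, align 2) → ends 26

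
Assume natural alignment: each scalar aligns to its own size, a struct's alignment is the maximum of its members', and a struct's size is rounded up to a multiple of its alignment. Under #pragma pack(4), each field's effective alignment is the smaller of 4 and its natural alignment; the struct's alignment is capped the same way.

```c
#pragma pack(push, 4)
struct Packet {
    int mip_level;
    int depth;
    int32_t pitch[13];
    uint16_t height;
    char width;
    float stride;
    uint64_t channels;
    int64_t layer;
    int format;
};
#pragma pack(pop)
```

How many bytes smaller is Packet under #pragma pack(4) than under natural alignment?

8

natural layout:
  0..4  mip_level  (4B, 4-aligned)
  4..8  depth  (4B, 4-aligned)
  8..60  pitch  (52B, 4-aligned)
  60..62  height  (2B, 2-aligned)
  62..63  width  (1B, 1-aligned)
  63..64  -- padding (1B)
  64..68  stride  (4B, 4-aligned)
  68..72  -- padding (4B)
  72..80  channels  (8B, 8-aligned)
  80..88  layer  (8B, 8-aligned)
  88..92  format  (4B, 4-aligned)
  92..96  -- tail padding (4B)
  sizeof = 96, alignof = 8
packed(4) layout:
  0..4  mip_level  (4B, 4-aligned)
  4..8  depth  (4B, 4-aligned)
  8..60  pitch  (52B, 4-aligned)
  60..62  height  (2B, 2-aligned)
  62..63  width  (1B, 1-aligned)
  63..64  -- padding (1B)
  64..68  stride  (4B, 4-aligned)
  68..76  channels  (8B, 4-aligned)
  76..84  layer  (8B, 4-aligned)
  84..88  format  (4B, 4-aligned)
  sizeof = 88, alignof = 4
96 − 88 = 8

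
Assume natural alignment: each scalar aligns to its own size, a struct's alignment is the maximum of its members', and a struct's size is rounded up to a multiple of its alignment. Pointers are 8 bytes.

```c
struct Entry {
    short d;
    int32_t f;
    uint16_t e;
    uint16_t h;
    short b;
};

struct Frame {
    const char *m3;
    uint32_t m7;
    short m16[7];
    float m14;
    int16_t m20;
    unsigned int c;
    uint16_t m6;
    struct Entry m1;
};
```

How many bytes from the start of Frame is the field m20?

32

Entry: @0: d [2B, align 2] → 2; +2 pad (align 4); @4: f [4B, align 4] → 8; @8: e [2B, align 2] → 10; @10: h [2B, align 2] → 12; @12: b [2B, align 2] → 14; +2 tail pad (align 4); size 16, align 4
@0: m3 [8B, align 8] → 8
@8: m7 [4B, align 4] → 12
@12: m16 [14B, align 2] → 26
+2 pad (align 4)
@28: m14 [4B, align 4] → 32
@32: m20 [2B, align 2] → 34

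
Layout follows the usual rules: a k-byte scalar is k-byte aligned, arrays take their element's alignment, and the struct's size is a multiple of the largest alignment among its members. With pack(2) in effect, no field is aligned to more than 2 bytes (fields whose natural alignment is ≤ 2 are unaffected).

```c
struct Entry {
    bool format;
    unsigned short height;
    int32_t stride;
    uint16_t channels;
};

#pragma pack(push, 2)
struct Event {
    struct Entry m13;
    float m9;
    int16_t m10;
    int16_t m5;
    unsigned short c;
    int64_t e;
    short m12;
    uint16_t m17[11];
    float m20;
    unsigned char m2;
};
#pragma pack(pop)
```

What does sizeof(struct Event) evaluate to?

Entry: 0..1  format  (1B, 1-aligned); 1..2  -- padding (1B); 2..4  height  (2B, 2-aligned); 4..8  stride  (4B, 4-aligned); 8..10  channels  (2B, 2-aligned); 10..12  -- tail padding (2B); sizeof = 12, alignof = 4
0..12  m13  (12B, 2-aligned)
12..16  m9  (4B, 2-aligned)
16..18  m10  (2B, 2-aligned)
18..20  m5  (2B, 2-aligned)
20..22  c  (2B, 2-aligned)
22..30  e  (8B, 2-aligned)
30..32  m12  (2B, 2-aligned)
32..54  m17  (22B, 2-aligned)
54..58  m20  (4B, 2-aligned)
58..59  m2  (1B, 1-aligned)
59..60  -- tail padding (1B)
sizeof = 60, alignof = 2

60 bytes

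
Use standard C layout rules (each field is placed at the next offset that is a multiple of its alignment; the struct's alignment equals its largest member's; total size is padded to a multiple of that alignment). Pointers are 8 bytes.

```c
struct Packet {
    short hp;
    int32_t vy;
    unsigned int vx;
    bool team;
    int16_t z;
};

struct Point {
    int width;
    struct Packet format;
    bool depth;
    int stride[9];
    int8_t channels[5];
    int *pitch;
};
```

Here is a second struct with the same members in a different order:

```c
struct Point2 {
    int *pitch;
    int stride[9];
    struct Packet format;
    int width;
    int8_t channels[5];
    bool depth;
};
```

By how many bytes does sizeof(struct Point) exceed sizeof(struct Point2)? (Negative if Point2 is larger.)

Packet: hp at 0 (size 2, align 2) → ends 2; pad 2 to align 4 for vy; vy at 4 (size 4, align 4) → ends 8; vx at 8 (size 4, align 4) → ends 12; team at 12 (size 1, align 1) → ends 13; pad 1 to align 2 for z; z at 14 (size 2, align 2) → ends 16; total 16 bytes, alignment 4
width at 0 (size 4, align 4) → ends 4
format at 4 (size 16, align 4) → ends 20
depth at 20 (size 1, align 1) → ends 21
pad 3 to align 4 for stride
stride at 24 (size 36, align 4) → ends 60
channels at 60 (size 5, align 1) → ends 65
pad 7 to align 8 for pitch
pitch at 72 (size 8, align 8) → ends 80
total 80 bytes, alignment 8
— Point2 —
pitch at 0 (size 8, align 8) → ends 8
stride at 8 (size 36, align 4) → ends 44
format at 44 (size 16, align 4) → ends 60
width at 60 (size 4, align 4) → ends 64
channels at 64 (size 5, align 1) → ends 69
depth at 69 (size 1, align 1) → ends 70
tail pad 2 to reach multiple of 8
total 72 bytes, alignment 8
80 − 72 = 8

8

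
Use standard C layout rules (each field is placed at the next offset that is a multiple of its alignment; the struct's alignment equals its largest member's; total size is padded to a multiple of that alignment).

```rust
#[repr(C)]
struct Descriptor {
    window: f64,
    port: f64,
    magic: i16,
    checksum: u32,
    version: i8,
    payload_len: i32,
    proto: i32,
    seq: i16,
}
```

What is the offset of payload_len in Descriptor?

@0: window [8B, align 8] → 8
@8: port [8B, align 8] → 16
@16: magic [2B, align 2] → 18
+2 pad (align 4)
@20: checksum [4B, align 4] → 24
@24: version [1B, align 1] → 25
+3 pad (align 4)
@28: payload_len [4B, align 4] → 32

28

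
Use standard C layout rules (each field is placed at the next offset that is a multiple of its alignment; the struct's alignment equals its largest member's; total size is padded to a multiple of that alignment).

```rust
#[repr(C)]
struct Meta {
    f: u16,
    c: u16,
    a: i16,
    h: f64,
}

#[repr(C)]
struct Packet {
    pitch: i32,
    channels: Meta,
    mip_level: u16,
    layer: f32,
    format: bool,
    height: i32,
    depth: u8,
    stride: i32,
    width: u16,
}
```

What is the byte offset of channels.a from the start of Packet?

12

Meta: 0..2  f  (2B, 2-aligned); 2..4  c  (2B, 2-aligned); 4..6  a  (2B, 2-aligned); 6..8  -- padding (2B); 8..16  h  (8B, 8-aligned); sizeof = 16, alignof = 8
0..4  pitch  (4B, 4-aligned)
4..8  -- padding (4B)
8..24  channels  (16B, 8-aligned)
within Meta: a at 4
8 + 4 = 12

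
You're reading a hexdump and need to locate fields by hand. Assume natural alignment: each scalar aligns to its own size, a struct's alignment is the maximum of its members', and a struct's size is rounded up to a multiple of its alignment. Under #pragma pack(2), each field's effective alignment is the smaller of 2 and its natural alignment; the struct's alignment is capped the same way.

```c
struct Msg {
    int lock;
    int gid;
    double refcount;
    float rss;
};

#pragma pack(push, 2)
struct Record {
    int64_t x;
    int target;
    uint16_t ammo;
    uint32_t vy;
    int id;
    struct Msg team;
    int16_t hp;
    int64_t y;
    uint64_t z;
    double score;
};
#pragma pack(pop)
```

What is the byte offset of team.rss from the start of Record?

Msg: @0: lock [4B, align 4] → 4; @4: gid [4B, align 4] → 8; @8: refcount [8B, align 8] → 16; @16: rss [4B, align 4] → 20; +4 tail pad (align 8); size 24, align 8
@0: x [8B, align 2] → 8
@8: target [4B, align 2] → 12
@12: ammo [2B, align 2] → 14
@14: vy [4B, align 2] → 18
@18: id [4B, align 2] → 22
@22: team [24B, align 2] → 46
within Msg: rss at 16
22 + 16 = 38

38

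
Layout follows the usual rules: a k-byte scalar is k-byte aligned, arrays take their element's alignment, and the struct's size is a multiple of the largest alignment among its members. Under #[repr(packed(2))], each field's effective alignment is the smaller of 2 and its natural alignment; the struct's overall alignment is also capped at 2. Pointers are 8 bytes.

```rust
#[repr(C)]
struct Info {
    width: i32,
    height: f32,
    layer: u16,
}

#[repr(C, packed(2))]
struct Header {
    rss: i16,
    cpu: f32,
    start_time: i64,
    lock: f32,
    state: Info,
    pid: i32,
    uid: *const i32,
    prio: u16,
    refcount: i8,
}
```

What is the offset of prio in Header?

42

Info: 0..4  width  (4B, 4-aligned); 4..8  height  (4B, 4-aligned); 8..10  layer  (2B, 2-aligned); 10..12  -- tail padding (2B); sizeof = 12, alignof = 4
0..2  rss  (2B, 2-aligned)
2..6  cpu  (4B, 2-aligned)
6..14  start_time  (8B, 2-aligned)
14..18  lock  (4B, 2-aligned)
18..30  state  (12B, 2-aligned)
30..34  pid  (4B, 2-aligned)
34..42  uid  (8B, 2-aligned)
42..44  prio  (2B, 2-aligned)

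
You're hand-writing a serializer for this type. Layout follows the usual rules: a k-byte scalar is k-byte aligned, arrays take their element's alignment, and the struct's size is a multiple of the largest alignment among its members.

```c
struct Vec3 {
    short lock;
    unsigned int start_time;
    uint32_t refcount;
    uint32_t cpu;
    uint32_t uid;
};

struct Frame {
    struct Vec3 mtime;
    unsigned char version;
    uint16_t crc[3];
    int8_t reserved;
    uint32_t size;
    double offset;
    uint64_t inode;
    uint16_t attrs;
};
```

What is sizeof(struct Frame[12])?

Vec3: @0: lock [2B, align 2] → 2; +2 pad (align 4); @4: start_time [4B, align 4] → 8; @8: refcount [4B, align 4] → 12; @12: cpu [4B, align 4] → 16; @16: uid [4B, align 4] → 20; size 20, align 4
@0: mtime [20B, align 4] → 20
@20: version [1B, align 1] → 21
+1 pad (align 2)
@22: crc [6B, align 2] → 28
@28: reserved [1B, align 1] → 29
+3 pad (align 4)
@32: size [4B, align 4] → 36
+4 pad (align 8)
@40: offset [8B, align 8] → 48
@48: inode [8B, align 8] → 56
@56: attrs [2B, align 2] → 58
+6 tail pad (align 8)
size 64, align 8
array of 12: 12 × 64 = 768

768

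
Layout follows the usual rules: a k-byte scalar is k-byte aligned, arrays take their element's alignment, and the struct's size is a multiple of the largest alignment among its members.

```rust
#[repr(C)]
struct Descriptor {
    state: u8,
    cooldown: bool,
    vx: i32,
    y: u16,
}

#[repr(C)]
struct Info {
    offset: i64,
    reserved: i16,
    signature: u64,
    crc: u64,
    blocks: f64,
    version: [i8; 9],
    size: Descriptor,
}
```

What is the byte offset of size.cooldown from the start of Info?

Descriptor: @0: state [1B, align 1] → 1; @1: cooldown [1B, align 1] → 2; +2 pad (align 4); @4: vx [4B, align 4] → 8; @8: y [2B, align 2] → 10; +2 tail pad (align 4); size 12, align 4
@0: offset [8B, align 8] → 8
@8: reserved [2B, align 2] → 10
+6 pad (align 8)
@16: signature [8B, align 8] → 24
@24: crc [8B, align 8] → 32
@32: blocks [8B, align 8] → 40
@40: version [9B, align 1] → 49
+3 pad (align 4)
@52: size [12B, align 4] → 64
within Descriptor: cooldown at 1
52 + 1 = 53

53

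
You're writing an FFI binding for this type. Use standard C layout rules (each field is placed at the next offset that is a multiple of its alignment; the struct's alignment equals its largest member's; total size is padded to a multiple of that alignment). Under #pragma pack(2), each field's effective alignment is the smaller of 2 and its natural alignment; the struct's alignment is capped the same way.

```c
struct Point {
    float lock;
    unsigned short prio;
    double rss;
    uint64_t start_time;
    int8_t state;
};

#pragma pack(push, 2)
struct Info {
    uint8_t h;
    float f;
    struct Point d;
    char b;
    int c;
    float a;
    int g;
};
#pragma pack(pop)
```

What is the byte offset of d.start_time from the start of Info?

Point: @0: lock [4B, align 4] → 4; @4: prio [2B, align 2] → 6; +2 pad (align 8); @8: rss [8B, align 8] → 16; @16: start_time [8B, align 8] → 24; @24: state [1B, align 1] → 25; +7 tail pad (align 8); size 32, align 8
@0: h [1B, align 1] → 1
+1 pad (align 2)
@2: f [4B, align 2] → 6
@6: d [32B, align 2] → 38
within Point: start_time at 16
6 + 16 = 22

22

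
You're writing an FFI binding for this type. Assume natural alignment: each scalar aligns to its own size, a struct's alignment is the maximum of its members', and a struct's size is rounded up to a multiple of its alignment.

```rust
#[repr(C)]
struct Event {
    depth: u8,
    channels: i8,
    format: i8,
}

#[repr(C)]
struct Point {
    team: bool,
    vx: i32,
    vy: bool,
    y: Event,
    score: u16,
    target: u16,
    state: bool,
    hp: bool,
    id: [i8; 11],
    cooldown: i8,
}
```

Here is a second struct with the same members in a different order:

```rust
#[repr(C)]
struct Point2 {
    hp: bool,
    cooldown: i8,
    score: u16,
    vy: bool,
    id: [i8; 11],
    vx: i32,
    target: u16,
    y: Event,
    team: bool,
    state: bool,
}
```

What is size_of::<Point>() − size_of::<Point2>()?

4

Event: @0: depth [1B, align 1] → 1; @1: channels [1B, align 1] → 2; @2: format [1B, align 1] → 3; size 3, align 1
@0: team [1B, align 1] → 1
+3 pad (align 4)
@4: vx [4B, align 4] → 8
@8: vy [1B, align 1] → 9
@9: y [3B, align 1] → 12
@12: score [2B, align 2] → 14
@14: target [2B, align 2] → 16
@16: state [1B, align 1] → 17
@17: hp [1B, align 1] → 18
@18: id [11B, align 1] → 29
@29: cooldown [1B, align 1] → 30
+2 tail pad (align 4)
size 32, align 4
— Point2 —
@0: hp [1B, align 1] → 1
@1: cooldown [1B, align 1] → 2
@2: score [2B, align 2] → 4
@4: vy [1B, align 1] → 5
@5: id [11B, align 1] → 16
@16: vx [4B, align 4] → 20
@20: target [2B, align 2] → 22
@22: y [3B, align 1] → 25
@25: team [1B, align 1] → 26
@26: state [1B, align 1] → 27
+1 tail pad (align 4)
size 28, align 4
32 − 28 = 4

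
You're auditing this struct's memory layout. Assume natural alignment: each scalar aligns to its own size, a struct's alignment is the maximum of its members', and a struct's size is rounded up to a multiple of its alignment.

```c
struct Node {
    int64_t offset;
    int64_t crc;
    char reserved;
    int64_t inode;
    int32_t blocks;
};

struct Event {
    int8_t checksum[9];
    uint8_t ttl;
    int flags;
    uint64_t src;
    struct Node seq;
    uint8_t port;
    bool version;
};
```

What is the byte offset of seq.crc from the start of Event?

Node: @0: offset [8B, align 8] → 8; @8: crc [8B, align 8] → 16; @16: reserved [1B, align 1] → 17; +7 pad (align 8); @24: inode [8B, align 8] → 32; @32: blocks [4B, align 4] → 36; +4 tail pad (align 8); size 40, align 8
@0: checksum [9B, align 1] → 9
@9: ttl [1B, align 1] → 10
+2 pad (align 4)
@12: flags [4B, align 4] → 16
@16: src [8B, align 8] → 24
@24: seq [40B, align 8] → 64
within Node: crc at 8
24 + 8 = 32

32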